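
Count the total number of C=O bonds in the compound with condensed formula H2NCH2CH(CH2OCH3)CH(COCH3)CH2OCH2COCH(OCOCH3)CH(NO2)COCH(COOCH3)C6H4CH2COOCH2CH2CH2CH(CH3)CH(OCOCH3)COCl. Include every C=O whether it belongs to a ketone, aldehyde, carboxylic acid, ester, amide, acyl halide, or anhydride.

8

CH(COCH3): ketone, 1 C=O (running total 1).
CO: ketone, 1 C=O (running total 2).
CH(OCOCH3): ester, 1 C=O (running total 3).
CO: ketone, 1 C=O (running total 4).
CH(COOCH3): ester, 1 C=O (running total 5).
CH2COOCH2: ester, 1 C=O (running total 6).
CH(OCOCH3): ester, 1 C=O (running total 7).
COCl: acyl halide, 1 C=O (running total 8).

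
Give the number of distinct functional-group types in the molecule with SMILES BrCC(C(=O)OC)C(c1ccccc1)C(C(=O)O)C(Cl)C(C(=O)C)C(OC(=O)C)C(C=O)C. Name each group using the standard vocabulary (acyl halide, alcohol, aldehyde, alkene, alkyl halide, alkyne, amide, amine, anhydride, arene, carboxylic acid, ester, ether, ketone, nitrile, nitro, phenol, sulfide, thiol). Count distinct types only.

Working along the chain:
  BrCH2: halogen on an sp³ carbon → alkyl halide.
  CH(COOCH3): pendant –COOCH3: carbonyl C bonded to C and –OCH3 → ester.
  CH(C6H5): pendant –C6H5: benzene ring → arene.
  CH(COOH): pendant –COOH: carbonyl C bonded to C and –OH → carboxylic acid.
  CH(Cl): halogen on an sp³ carbon → alkyl halide.
  CH(COCH3): pendant –COCH3: carbonyl C bonded to two carbons → ketone.
  CH(OCOCH3): pendant –OC(=O)CH3: an acyloxy group → ester.
  CH(CHO): pendant –CHO: carbonyl C bonded to C and H → aldehyde.
Distinct types present: aldehyde, alkyl halide, arene, carboxylic acid, ester, ketone.

6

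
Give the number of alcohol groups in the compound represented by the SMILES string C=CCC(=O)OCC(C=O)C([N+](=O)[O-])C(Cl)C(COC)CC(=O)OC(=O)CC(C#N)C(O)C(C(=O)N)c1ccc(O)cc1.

C=C double bond → alkene.
–C(=O)–O–C with C on the carbonyl side → ester.
pendant –CHO: carbonyl C bonded to C and H → aldehyde.
–NO2 on an sp³ carbon → nitro (the N=O is not a carbonyl).
halogen on an sp³ carbon → alkyl halide.
pendant –CH2OCH3: C–O–C linkage → ether.
two acyl groups sharing one oxygen, –C(=O)–O–C(=O)– → anhydride.
pendant –C≡N: nitrile.
–OH on an sp³ carbon → alcohol (secondary).
pendant –CONH2: carbonyl C bonded to C and N → amide.
–OH attached directly to an aromatic ring → phenol (not alcohol); the ring itself is an arene.
Alcohol appears at: CH(OH) → 1.

1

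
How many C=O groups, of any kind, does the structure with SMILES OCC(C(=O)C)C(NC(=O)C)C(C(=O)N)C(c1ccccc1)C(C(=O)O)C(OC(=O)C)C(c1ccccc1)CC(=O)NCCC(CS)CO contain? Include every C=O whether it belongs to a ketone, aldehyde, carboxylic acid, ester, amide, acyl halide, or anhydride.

6

CH(COCH3): ketone, 1 C=O (running total 1).
CH(NHCOCH3): amide, 1 C=O (running total 2).
CH(CONH2): amide, 1 C=O (running total 3).
CH(COOH): carboxylic acid, 1 C=O (running total 4).
CH(OCOCH3): ester, 1 C=O (running total 5).
CH2CONHCH2: amide, 1 C=O (running total 6).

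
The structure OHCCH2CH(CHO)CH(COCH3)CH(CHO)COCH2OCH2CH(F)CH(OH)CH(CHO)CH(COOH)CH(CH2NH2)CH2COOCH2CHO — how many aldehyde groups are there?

Working along the chain:
  OHC: terminal –CHO: carbonyl C bonded to H and C → aldehyde.
  CH(CHO): pendant –CHO: carbonyl C bonded to C and H → aldehyde.
  CH(COCH3): pendant –COCH3: carbonyl C bonded to two carbons → ketone.
  CH(CHO): pendant –CHO: carbonyl C bonded to C and H → aldehyde.
  CO: –C(=O)– with carbon on both sides → ketone.
  CH2OCH2: C–O–C with sp³ carbons on both sides and no adjacent C=O → ether.
  CH(F): halogen on an sp³ carbon → alkyl halide.
  CH(OH): –OH on an sp³ carbon → alcohol (secondary).
  CH(CHO): pendant –CHO: carbonyl C bonded to C and H → aldehyde.
  CH(COOH): pendant –COOH: carbonyl C bonded to C and –OH → carboxylic acid.
  CH(CH2NH2): pendant –CH2NH2: N on sp³ C, no adjacent C=O → amine.
  CH2COOCH2: –C(=O)–O–C with C on the carbonyl side → ester.
  CHO: terminal –CHO: carbonyl C bonded to H and C → aldehyde.
Aldehyde appears at: OHC, CH(CHO), CH(CHO), CH(CHO), CHO → 5.

5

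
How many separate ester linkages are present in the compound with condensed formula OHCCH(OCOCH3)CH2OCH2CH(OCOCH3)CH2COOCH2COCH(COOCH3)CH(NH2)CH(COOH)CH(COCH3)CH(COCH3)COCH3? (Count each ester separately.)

terminal –CHO: carbonyl C bonded to H and C → aldehyde.
pendant –OC(=O)CH3: an acyloxy group → ester.
C–O–C with sp³ carbons on both sides and no adjacent C=O → ether.
pendant –OC(=O)CH3: an acyloxy group → ester.
–C(=O)–O–C with C on the carbonyl side → ester.
–C(=O)– with carbon on both sides → ketone.
pendant –COOCH3: carbonyl C bonded to C and –OCH3 → ester.
–NH2 on an sp³ carbon with no adjacent C=O → amine.
pendant –COOH: carbonyl C bonded to C and –OH → carboxylic acid.
pendant –COCH3: carbonyl C bonded to two carbons → ketone.
pendant –COCH3: carbonyl C bonded to two carbons → ketone.
–C(=O)– with carbon on both sides → ketone.
Ester appears at: CH(OCOCH3), CH(OCOCH3), CH2COOCH2, CH(COOCH3) → 4.

4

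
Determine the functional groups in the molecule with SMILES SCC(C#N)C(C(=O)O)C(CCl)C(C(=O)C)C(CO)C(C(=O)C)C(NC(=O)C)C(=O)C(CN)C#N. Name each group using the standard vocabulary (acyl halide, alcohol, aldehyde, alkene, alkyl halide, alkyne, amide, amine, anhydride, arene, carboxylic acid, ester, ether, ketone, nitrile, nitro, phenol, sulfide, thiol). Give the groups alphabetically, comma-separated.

alcohol, alkyl halide, amide, amine, carboxylic acid, ketone, nitrile, thiol

–SH on an sp³ carbon → thiol.
pendant –C≡N: nitrile.
pendant –COOH: carbonyl C bonded to C and –OH → carboxylic acid.
pendant –CH2X: halogen on sp³ carbon → alkyl halide.
pendant –COCH3: carbonyl C bonded to two carbons → ketone.
pendant –CH2OH on an sp³ backbone C → alcohol.
pendant –COCH3: carbonyl C bonded to two carbons → ketone.
pendant –NHC(=O)CH3: N bonded to a carbonyl → amide (not amine).
–C(=O)– with carbon on both sides → ketone.
pendant –CH2NH2: N on sp³ C, no adjacent C=O → amine.
–C≡N: carbon triple-bonded to nitrogen → nitrile.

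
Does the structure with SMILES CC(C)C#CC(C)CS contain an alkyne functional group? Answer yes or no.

yes

Taking each segment in turn:
  C≡C: C≡C triple bond → alkyne.
  CH2SH: –SH on an sp³ carbon → thiol.
The C≡C segment supplies the alkyne: C≡C triple bond → alkyne.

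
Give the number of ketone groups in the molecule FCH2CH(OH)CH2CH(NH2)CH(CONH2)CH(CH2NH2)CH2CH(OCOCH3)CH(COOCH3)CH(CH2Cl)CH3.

halogen on an sp³ carbon → alkyl halide.
–OH on an sp³ carbon → alcohol (secondary).
–NH2 on an sp³ carbon with no adjacent C=O → amine.
pendant –CONH2: carbonyl C bonded to C and N → amide.
pendant –CH2NH2: N on sp³ C, no adjacent C=O → amine.
pendant –OC(=O)CH3: an acyloxy group → ester.
pendant –COOCH3: carbonyl C bonded to C and –OCH3 → ester.
pendant –CH2X: halogen on sp³ carbon → alkyl halide.
No segment is a ketone: CH(CONH2) is amide, not ketone; CH(OCOCH3) is ester, not ketone; CH(COOCH3) is ester, not ketone. → 0.

0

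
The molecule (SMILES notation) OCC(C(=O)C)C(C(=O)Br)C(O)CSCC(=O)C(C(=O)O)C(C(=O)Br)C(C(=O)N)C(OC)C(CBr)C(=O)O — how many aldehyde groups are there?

HO– on an sp³ carbon → alcohol.
pendant –COCH3: carbonyl C bonded to two carbons → ketone.
pendant –C(=O)X: carbonyl C bonded to C and halogen → acyl halide.
–OH on an sp³ carbon → alcohol (secondary).
C–S–C linkage → sulfide (thioether).
–C(=O)– with carbon on both sides → ketone.
pendant –COOH: carbonyl C bonded to C and –OH → carboxylic acid.
pendant –C(=O)X: carbonyl C bonded to C and halogen → acyl halide.
pendant –CONH2: carbonyl C bonded to C and N → amide.
pendant –OCH3: C–O–C with sp³ C, no adjacent C=O → ether.
pendant –CH2X: halogen on sp³ carbon → alkyl halide.
–COOH: carbonyl C bonded to –OH and C → carboxylic acid (the –OH is not a separate alcohol).
No segment is a aldehyde: CH(COCH3) is ketone, not aldehyde; CH(COBr) is acyl halide, not aldehyde; CO is ketone, not aldehyde. → 0.

0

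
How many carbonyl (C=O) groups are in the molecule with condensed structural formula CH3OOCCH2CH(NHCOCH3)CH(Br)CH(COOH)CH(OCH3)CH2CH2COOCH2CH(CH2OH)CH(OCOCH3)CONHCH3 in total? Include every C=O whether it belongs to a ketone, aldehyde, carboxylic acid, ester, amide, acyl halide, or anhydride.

6

CH3OOC: ester, 1 C=O (running total 1).
CH(NHCOCH3): amide, 1 C=O (running total 2).
CH(COOH): carboxylic acid, 1 C=O (running total 3).
CH2COOCH2: ester, 1 C=O (running total 4).
CH(OCOCH3): ester, 1 C=O (running total 5).
CONHCH3: amide, 1 C=O (running total 6).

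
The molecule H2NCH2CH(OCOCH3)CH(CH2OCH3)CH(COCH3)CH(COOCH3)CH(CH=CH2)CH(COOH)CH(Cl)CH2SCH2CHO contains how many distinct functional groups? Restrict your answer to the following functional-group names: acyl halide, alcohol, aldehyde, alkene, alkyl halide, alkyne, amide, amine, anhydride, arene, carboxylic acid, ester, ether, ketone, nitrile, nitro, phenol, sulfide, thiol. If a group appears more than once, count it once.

9

–NH2 on an sp³ carbon with no adjacent C=O → amine.
pendant –OC(=O)CH3: an acyloxy group → ester.
pendant –CH2OCH3: C–O–C linkage → ether.
pendant –COCH3: carbonyl C bonded to two carbons → ketone.
pendant –COOCH3: carbonyl C bonded to C and –OCH3 → ester.
pendant –CH=CH2: C=C double bond → alkene.
pendant –COOH: carbonyl C bonded to C and –OH → carboxylic acid.
halogen on an sp³ carbon → alkyl halide.
C–S–C linkage → sulfide (thioether).
terminal –CHO: carbonyl C bonded to H and C → aldehyde.
Distinct types present: aldehyde, alkene, alkyl halide, amine, carboxylic acid, ester, ether, ketone, sulfide.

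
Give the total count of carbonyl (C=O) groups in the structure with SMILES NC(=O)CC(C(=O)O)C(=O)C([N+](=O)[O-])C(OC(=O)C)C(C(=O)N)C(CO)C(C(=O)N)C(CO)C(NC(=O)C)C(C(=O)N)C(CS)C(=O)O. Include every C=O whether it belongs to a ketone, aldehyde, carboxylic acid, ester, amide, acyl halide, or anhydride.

H2NCO: amide, 1 C=O (running total 1).
CH(COOH): carboxylic acid, 1 C=O (running total 2).
CO: ketone, 1 C=O (running total 3).
CH(OCOCH3): ester, 1 C=O (running total 4).
CH(CONH2): amide, 1 C=O (running total 5).
CH(CONH2): amide, 1 C=O (running total 6).
CH(NHCOCH3): amide, 1 C=O (running total 7).
CH(CONH2): amide, 1 C=O (running total 8).
COOH: carboxylic acid, 1 C=O (running total 9).

9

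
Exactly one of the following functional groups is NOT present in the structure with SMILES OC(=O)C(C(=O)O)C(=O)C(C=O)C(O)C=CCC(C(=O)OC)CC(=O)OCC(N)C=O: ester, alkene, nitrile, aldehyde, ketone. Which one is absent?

aldehyde: present (CH(CHO) — pendant –CHO: carbonyl C bonded to C and H → aldehyde).
ester: present (CH(COOCH3) — pendant –COOCH3: carbonyl C bonded to C and –OCH3 → ester).
alkene: present (CH=CH — C=C double bond → alkene).
ketone: present (CO — –C(=O)– with carbon on both sides → ketone).
nitrile: no segment matches this pattern.

nitrile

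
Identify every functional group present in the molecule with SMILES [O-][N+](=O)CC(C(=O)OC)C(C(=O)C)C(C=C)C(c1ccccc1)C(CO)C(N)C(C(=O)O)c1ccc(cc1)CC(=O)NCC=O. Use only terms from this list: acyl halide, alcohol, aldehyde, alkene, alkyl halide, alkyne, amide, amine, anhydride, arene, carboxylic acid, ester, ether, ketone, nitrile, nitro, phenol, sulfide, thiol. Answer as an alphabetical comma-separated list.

alcohol, aldehyde, alkene, amide, amine, arene, carboxylic acid, ester, ketone, nitro

Working along the chain:
  O2NCH2: –NO2 on carbon → nitro group.
  CH(COOCH3): pendant –COOCH3: carbonyl C bonded to C and –OCH3 → ester.
  CH(COCH3): pendant –COCH3: carbonyl C bonded to two carbons → ketone.
  CH(CH=CH2): pendant –CH=CH2: C=C double bond → alkene.
  CH(C6H5): pendant –C6H5: benzene ring → arene.
  CH(CH2OH): pendant –CH2OH on an sp³ backbone C → alcohol.
  CH(NH2): –NH2 on an sp³ carbon with no adjacent C=O → amine.
  CH(COOH): pendant –COOH: carbonyl C bonded to C and –OH → carboxylic acid.
  C6H4: para-disubstituted benzene ring → arene.
  CH2CONHCH2: –C(=O)–N– linkage → amide (the N is not an amine).
  CHO: terminal –CHO: carbonyl C bonded to H and C → aldehyde.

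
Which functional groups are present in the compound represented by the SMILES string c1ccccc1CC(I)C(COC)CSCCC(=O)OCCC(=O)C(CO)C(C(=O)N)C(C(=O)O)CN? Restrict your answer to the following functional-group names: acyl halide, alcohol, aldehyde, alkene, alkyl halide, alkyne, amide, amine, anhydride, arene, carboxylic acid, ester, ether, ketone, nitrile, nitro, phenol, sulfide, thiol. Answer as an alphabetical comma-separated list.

alcohol, alkyl halide, amide, amine, arene, carboxylic acid, ester, ether, ketone, sulfide

Reading the structure from left to right:
  C6H5: C6H5– phenyl ring → arene.
  CH(I): halogen on an sp³ carbon → alkyl halide.
  CH(CH2OCH3): pendant –CH2OCH3: C–O–C linkage → ether.
  CH2SCH2: C–S–C linkage → sulfide (thioether).
  CH2COOCH2: –C(=O)–O–C with C on the carbonyl side → ester.
  CO: –C(=O)– with carbon on both sides → ketone.
  CH(CH2OH): pendant –CH2OH on an sp³ backbone C → alcohol.
  CH(CONH2): pendant –CONH2: carbonyl C bonded to C and N → amide.
  CH(COOH): pendant –COOH: carbonyl C bonded to C and –OH → carboxylic acid.
  CH2NH2: –NH2 on an sp³ carbon with no adjacent C=O → amine.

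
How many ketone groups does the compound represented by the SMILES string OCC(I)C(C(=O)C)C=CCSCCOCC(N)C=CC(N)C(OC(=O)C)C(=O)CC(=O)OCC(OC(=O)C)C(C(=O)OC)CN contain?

HO– on an sp³ carbon → alcohol.
halogen on an sp³ carbon → alkyl halide.
pendant –COCH3: carbonyl C bonded to two carbons → ketone.
C=C double bond → alkene.
C–S–C linkage → sulfide (thioether).
C–O–C with sp³ carbons on both sides and no adjacent C=O → ether.
–NH2 on an sp³ carbon with no adjacent C=O → amine.
C=C double bond → alkene.
–NH2 on an sp³ carbon with no adjacent C=O → amine.
pendant –OC(=O)CH3: an acyloxy group → ester.
–C(=O)– with carbon on both sides → ketone.
–C(=O)–O–C with C on the carbonyl side → ester.
pendant –OC(=O)CH3: an acyloxy group → ester.
pendant –COOCH3: carbonyl C bonded to C and –OCH3 → ester.
–NH2 on an sp³ carbon with no adjacent C=O → amine.
Ketone appears at: CH(COCH3), CO → 2.

2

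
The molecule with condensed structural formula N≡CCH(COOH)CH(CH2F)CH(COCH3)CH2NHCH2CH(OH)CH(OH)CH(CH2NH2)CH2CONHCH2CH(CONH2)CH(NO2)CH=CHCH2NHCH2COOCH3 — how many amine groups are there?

Reading the structure from left to right:
  N≡C: N≡C–: carbon triple-bonded to nitrogen → nitrile.
  CH(COOH): pendant –COOH: carbonyl C bonded to C and –OH → carboxylic acid.
  CH(CH2F): pendant –CH2X: halogen on sp³ carbon → alkyl halide.
  CH(COCH3): pendant –COCH3: carbonyl C bonded to two carbons → ketone.
  CH2NHCH2: C–N–C with sp³ carbons and no adjacent C=O → amine (secondary).
  CH(OH): –OH on an sp³ carbon → alcohol (secondary).
  CH(OH): –OH on an sp³ carbon → alcohol (secondary).
  CH(CH2NH2): pendant –CH2NH2: N on sp³ C, no adjacent C=O → amine.
  CH2CONHCH2: –C(=O)–N– linkage → amide (the N is not an amine).
  CH(CONH2): pendant –CONH2: carbonyl C bonded to C and N → amide.
  CH(NO2): –NO2 on an sp³ carbon → nitro (the N=O is not a carbonyl).
  CH=CH: C=C double bond → alkene.
  CH2NHCH2: C–N–C with sp³ carbons and no adjacent C=O → amine (secondary).
  COOCH3: –C(=O)OCH3: carbonyl C bonded to C and to –OCH3 → ester (not ketone + ether).
Amine appears at: CH2NHCH2, CH(CH2NH2), CH2NHCH2 → 3.

3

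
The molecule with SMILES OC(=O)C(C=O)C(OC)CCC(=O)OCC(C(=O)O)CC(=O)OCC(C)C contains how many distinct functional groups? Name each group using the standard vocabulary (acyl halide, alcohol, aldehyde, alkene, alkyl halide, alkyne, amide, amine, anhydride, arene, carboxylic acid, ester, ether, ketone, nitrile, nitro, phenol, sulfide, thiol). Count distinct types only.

4

Reading the structure from left to right:
  HOOC: –COOH: carbonyl C bonded to –OH and C → carboxylic acid (the –OH is not a separate alcohol).
  CH(CHO): pendant –CHO: carbonyl C bonded to C and H → aldehyde.
  CH(OCH3): pendant –OCH3: C–O–C with sp³ C, no adjacent C=O → ether.
  CH2COOCH2: –C(=O)–O–C with C on the carbonyl side → ester.
  CH(COOH): pendant –COOH: carbonyl C bonded to C and –OH → carboxylic acid.
  CH2COOCH2: –C(=O)–O–C with C on the carbonyl side → ester.
Distinct types present: aldehyde, carboxylic acid, ester, ether.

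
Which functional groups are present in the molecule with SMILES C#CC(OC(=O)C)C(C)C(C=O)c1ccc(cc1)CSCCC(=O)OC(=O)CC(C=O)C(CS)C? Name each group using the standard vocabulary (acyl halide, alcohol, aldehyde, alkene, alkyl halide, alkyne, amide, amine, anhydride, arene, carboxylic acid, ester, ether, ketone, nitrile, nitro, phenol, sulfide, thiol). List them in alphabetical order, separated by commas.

C≡C triple bond → alkyne.
pendant –OC(=O)CH3: an acyloxy group → ester.
pendant –CHO: carbonyl C bonded to C and H → aldehyde.
para-disubstituted benzene ring → arene.
C–S–C linkage → sulfide (thioether).
two acyl groups sharing one oxygen, –C(=O)–O–C(=O)– → anhydride.
pendant –CHO: carbonyl C bonded to C and H → aldehyde.
pendant –CH2SH → thiol.

aldehyde, alkyne, anhydride, arene, ester, sulfide, thiol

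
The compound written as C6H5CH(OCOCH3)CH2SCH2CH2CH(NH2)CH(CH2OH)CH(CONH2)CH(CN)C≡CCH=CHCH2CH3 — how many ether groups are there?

0

Working along the chain:
  C6H5: C6H5– phenyl ring → arene.
  CH(OCOCH3): pendant –OC(=O)CH3: an acyloxy group → ester.
  CH2SCH2: C–S–C linkage → sulfide (thioether).
  CH(NH2): –NH2 on an sp³ carbon with no adjacent C=O → amine.
  CH(CH2OH): pendant –CH2OH on an sp³ backbone C → alcohol.
  CH(CONH2): pendant –CONH2: carbonyl C bonded to C and N → amide.
  CH(CN): pendant –C≡N: nitrile.
  C≡C: C≡C triple bond → alkyne.
  CH=CH: C=C double bond → alkene.
No segment is a ether: CH(OCOCH3) is ester, not ether; CH2SCH2 is sulfide, not ether; CH(CH2OH) is alcohol, not ether. → 0.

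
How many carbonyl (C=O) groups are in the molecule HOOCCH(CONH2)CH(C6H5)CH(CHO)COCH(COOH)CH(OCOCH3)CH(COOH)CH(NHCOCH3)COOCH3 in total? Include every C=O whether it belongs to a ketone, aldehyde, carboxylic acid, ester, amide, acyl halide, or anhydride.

9

HOOC: carboxylic acid, 1 C=O (running total 1).
CH(CONH2): amide, 1 C=O (running total 2).
CH(CHO): aldehyde, 1 C=O (running total 3).
CO: ketone, 1 C=O (running total 4).
CH(COOH): carboxylic acid, 1 C=O (running total 5).
CH(OCOCH3): ester, 1 C=O (running total 6).
CH(COOH): carboxylic acid, 1 C=O (running total 7).
CH(NHCOCH3): amide, 1 C=O (running total 8).
COOCH3: ester, 1 C=O (running total 9).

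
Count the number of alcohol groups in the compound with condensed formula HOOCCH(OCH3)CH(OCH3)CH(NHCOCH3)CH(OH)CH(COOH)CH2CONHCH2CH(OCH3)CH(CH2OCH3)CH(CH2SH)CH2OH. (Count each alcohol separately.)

2

Reading the structure from left to right:
  HOOC: –COOH: carbonyl C bonded to –OH and C → carboxylic acid (the –OH is not a separate alcohol).
  CH(OCH3): pendant –OCH3: C–O–C with sp³ C, no adjacent C=O → ether.
  CH(OCH3): pendant –OCH3: C–O–C with sp³ C, no adjacent C=O → ether.
  CH(NHCOCH3): pendant –NHC(=O)CH3: N bonded to a carbonyl → amide (not amine).
  CH(OH): –OH on an sp³ carbon → alcohol (secondary).
  CH(COOH): pendant –COOH: carbonyl C bonded to C and –OH → carboxylic acid.
  CH2CONHCH2: –C(=O)–N– linkage → amide (the N is not an amine).
  CH(OCH3): pendant –OCH3: C–O–C with sp³ C, no adjacent C=O → ether.
  CH(CH2OCH3): pendant –CH2OCH3: C–O–C linkage → ether.
  CH(CH2SH): pendant –CH2SH → thiol.
  CH2OH: –OH on an sp³ carbon → alcohol.
Alcohol appears at: CH(OH), CH2OH → 2.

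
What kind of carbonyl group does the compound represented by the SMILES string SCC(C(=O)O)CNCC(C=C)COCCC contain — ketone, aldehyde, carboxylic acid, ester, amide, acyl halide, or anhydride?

carboxylic acid

The carbonyl is in the CH(COOH) segment: pendant –COOH: carbonyl C bonded to C and –OH → carboxylic acid.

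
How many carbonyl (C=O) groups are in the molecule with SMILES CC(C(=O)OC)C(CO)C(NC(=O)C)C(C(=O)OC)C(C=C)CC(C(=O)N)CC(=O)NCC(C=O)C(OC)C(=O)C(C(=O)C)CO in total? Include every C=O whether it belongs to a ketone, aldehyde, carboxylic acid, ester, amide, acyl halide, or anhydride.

8

CH(COOCH3): ester, 1 C=O (running total 1).
CH(NHCOCH3): amide, 1 C=O (running total 2).
CH(COOCH3): ester, 1 C=O (running total 3).
CH(CONH2): amide, 1 C=O (running total 4).
CH2CONHCH2: amide, 1 C=O (running total 5).
CH(CHO): aldehyde, 1 C=O (running total 6).
CO: ketone, 1 C=O (running total 7).
CH(COCH3): ketone, 1 C=O (running total 8).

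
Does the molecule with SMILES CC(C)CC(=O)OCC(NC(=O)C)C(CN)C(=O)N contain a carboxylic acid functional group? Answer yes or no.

no

Working along the chain:
  CH2COOCH2: –C(=O)–O–C with C on the carbonyl side → ester.
  CH(NHCOCH3): pendant –NHC(=O)CH3: N bonded to a carbonyl → amide (not amine).
  CH(CH2NH2): pendant –CH2NH2: N on sp³ C, no adjacent C=O → amine.
  CONH2: –C(=O)NH2: carbonyl C bonded to C and to N → amide (the N is not a separate amine).
In CH2COOCH2, the acyl oxygen is bonded to carbon (–O–C), not to H, so this is an ester. In each of CH(NHCOCH3) and CONH2, the carbonyl is bonded to nitrogen, not to –OH; that is an amide.
The groups actually present are: amide, amine, ester.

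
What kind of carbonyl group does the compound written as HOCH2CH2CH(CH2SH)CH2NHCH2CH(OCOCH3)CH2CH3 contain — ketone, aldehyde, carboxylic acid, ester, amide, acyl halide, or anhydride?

The carbonyl is in the CH(OCOCH3) segment: pendant –OC(=O)CH3: an acyloxy group → ester.

ester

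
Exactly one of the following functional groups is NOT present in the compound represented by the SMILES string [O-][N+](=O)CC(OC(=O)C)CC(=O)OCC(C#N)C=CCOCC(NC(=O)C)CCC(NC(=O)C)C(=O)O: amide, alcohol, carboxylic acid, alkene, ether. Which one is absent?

alcohol

amide: present (CH(NHCOCH3) — pendant –NHC(=O)CH3: N bonded to a carbonyl → amide (not amine)).
carboxylic acid: present (COOH — –COOH: carbonyl C bonded to –OH and C → carboxylic acid (the –OH is not a separate alcohol)).
ether: present (CH2OCH2 — C–O–C with sp³ carbons on both sides and no adjacent C=O → ether).
alkene: present (CH=CH — C=C double bond → alkene).
alcohol: absent. In COOH, the –OH sits on a carbonyl carbon, making it part of a carboxylic acid, not an alcohol.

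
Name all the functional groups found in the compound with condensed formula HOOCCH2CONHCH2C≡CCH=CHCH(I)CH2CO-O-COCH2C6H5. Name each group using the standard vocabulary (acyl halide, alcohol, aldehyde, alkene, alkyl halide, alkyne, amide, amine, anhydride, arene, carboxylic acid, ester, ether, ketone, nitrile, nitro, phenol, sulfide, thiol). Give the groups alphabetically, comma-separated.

alkene, alkyl halide, alkyne, amide, anhydride, arene, carboxylic acid

–COOH: carbonyl C bonded to –OH and C → carboxylic acid (the –OH is not a separate alcohol).
–C(=O)–N– linkage → amide (the N is not an amine).
C≡C triple bond → alkyne.
C=C double bond → alkene.
halogen on an sp³ carbon → alkyl halide.
two acyl groups sharing one oxygen, –C(=O)–O–C(=O)– → anhydride.
–C6H5 phenyl ring → arene.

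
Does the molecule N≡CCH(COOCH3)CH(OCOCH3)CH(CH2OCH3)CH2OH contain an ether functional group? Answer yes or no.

yes

N≡C–: carbon triple-bonded to nitrogen → nitrile.
pendant –COOCH3: carbonyl C bonded to C and –OCH3 → ester.
pendant –OC(=O)CH3: an acyloxy group → ester.
pendant –CH2OCH3: C–O–C linkage → ether.
–OH on an sp³ carbon → alcohol.
The CH(CH2OCH3) segment supplies the ether: pendant –CH2OCH3: C–O–C linkage → ether.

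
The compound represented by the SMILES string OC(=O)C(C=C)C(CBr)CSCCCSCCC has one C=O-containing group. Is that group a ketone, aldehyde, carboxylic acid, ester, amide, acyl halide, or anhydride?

The carbonyl is in the HOOC segment: –COOH: carbonyl C bonded to –OH and C → carboxylic acid (the –OH is not a separate alcohol).

carboxylic acid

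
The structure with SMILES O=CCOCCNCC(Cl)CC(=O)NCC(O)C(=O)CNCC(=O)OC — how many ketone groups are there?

Reading the structure from left to right:
  OHC: terminal –CHO: carbonyl C bonded to H and C → aldehyde.
  CH2OCH2: C–O–C with sp³ carbons on both sides and no adjacent C=O → ether.
  CH2NHCH2: C–N–C with sp³ carbons and no adjacent C=O → amine (secondary).
  CH(Cl): halogen on an sp³ carbon → alkyl halide.
  CH2CONHCH2: –C(=O)–N– linkage → amide (the N is not an amine).
  CH(OH): –OH on an sp³ carbon → alcohol (secondary).
  CO: –C(=O)– with carbon on both sides → ketone.
  CH2NHCH2: C–N–C with sp³ carbons and no adjacent C=O → amine (secondary).
  COOCH3: –C(=O)OCH3: carbonyl C bonded to C and to –OCH3 → ester (not ketone + ether).
Ketone appears at: CO → 1.

1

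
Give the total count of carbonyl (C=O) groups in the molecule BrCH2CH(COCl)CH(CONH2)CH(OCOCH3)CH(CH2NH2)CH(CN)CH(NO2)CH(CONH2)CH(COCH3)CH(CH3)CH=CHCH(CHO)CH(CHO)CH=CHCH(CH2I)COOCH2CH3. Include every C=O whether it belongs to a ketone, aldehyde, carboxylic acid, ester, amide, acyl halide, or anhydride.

CH(COCl): acyl halide, 1 C=O (running total 1).
CH(CONH2): amide, 1 C=O (running total 2).
CH(OCOCH3): ester, 1 C=O (running total 3).
CH(CONH2): amide, 1 C=O (running total 4).
CH(COCH3): ketone, 1 C=O (running total 5).
CH(CHO): aldehyde, 1 C=O (running total 6).
CH(CHO): aldehyde, 1 C=O (running total 7).
COOCH2CH3: ester, 1 C=O (running total 8).

8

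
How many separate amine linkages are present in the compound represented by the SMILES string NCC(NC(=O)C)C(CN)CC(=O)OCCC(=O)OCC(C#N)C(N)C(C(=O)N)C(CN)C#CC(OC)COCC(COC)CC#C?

4

–NH2 on an sp³ carbon with no adjacent C=O → amine.
pendant –NHC(=O)CH3: N bonded to a carbonyl → amide (not amine).
pendant –CH2NH2: N on sp³ C, no adjacent C=O → amine.
–C(=O)–O–C with C on the carbonyl side → ester.
–C(=O)–O–C with C on the carbonyl side → ester.
pendant –C≡N: nitrile.
–NH2 on an sp³ carbon with no adjacent C=O → amine.
pendant –CONH2: carbonyl C bonded to C and N → amide.
pendant –CH2NH2: N on sp³ C, no adjacent C=O → amine.
C≡C triple bond → alkyne.
pendant –OCH3: C–O–C with sp³ C, no adjacent C=O → ether.
C–O–C with sp³ carbons on both sides and no adjacent C=O → ether.
pendant –CH2OCH3: C–O–C linkage → ether.
C≡C triple bond → alkyne.
Amine appears at: H2NCH2, CH(CH2NH2), CH(NH2), CH(CH2NH2) → 4.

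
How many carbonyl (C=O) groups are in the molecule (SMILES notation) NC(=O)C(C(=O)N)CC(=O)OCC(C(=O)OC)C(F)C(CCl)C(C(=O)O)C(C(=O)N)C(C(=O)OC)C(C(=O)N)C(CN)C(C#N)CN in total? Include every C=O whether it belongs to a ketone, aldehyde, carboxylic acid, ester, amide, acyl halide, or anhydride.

8

H2NCO: amide, 1 C=O (running total 1).
CH(CONH2): amide, 1 C=O (running total 2).
CH2COOCH2: ester, 1 C=O (running total 3).
CH(COOCH3): ester, 1 C=O (running total 4).
CH(COOH): carboxylic acid, 1 C=O (running total 5).
CH(CONH2): amide, 1 C=O (running total 6).
CH(COOCH3): ester, 1 C=O (running total 7).
CH(CONH2): amide, 1 C=O (running total 8).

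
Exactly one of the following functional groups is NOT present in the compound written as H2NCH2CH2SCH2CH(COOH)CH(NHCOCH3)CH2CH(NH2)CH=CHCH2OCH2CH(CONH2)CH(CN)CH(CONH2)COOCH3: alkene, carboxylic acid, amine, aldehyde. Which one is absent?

carboxylic acid: present (CH(COOH) — pendant –COOH: carbonyl C bonded to C and –OH → carboxylic acid).
amine: present (H2NCH2 — –NH2 on an sp³ carbon with no adjacent C=O → amine).
alkene: present (CH=CH — C=C double bond → alkene).
aldehyde: absent. In CH(COOH), the carbonyl carbon bears –OH, not –H, so it is a carboxylic acid.

aldehyde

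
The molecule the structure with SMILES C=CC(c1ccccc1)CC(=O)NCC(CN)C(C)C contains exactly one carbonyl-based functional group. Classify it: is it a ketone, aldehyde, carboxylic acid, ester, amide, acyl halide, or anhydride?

amide

The carbonyl is in the CH2CONHCH2 segment: –C(=O)–N– linkage → amide (the N is not an amine).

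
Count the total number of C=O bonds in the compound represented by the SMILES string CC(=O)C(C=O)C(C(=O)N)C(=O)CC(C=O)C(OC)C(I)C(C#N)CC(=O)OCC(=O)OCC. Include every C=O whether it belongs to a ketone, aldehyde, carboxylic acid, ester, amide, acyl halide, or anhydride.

7

CO: ketone, 1 C=O (running total 1).
CH(CHO): aldehyde, 1 C=O (running total 2).
CH(CONH2): amide, 1 C=O (running total 3).
CO: ketone, 1 C=O (running total 4).
CH(CHO): aldehyde, 1 C=O (running total 5).
CH2COOCH2: ester, 1 C=O (running total 6).
COOCH2CH3: ester, 1 C=O (running total 7).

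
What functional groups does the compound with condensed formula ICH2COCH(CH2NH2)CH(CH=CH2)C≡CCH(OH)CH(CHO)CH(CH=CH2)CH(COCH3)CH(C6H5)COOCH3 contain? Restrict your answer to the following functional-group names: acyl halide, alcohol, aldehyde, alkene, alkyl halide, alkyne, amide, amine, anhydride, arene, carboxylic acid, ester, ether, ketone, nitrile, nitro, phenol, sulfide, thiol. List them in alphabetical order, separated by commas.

alcohol, aldehyde, alkene, alkyl halide, alkyne, amine, arene, ester, ketone

halogen on an sp³ carbon → alkyl halide.
–C(=O)– with carbon on both sides → ketone.
pendant –CH2NH2: N on sp³ C, no adjacent C=O → amine.
pendant –CH=CH2: C=C double bond → alkene.
C≡C triple bond → alkyne.
–OH on an sp³ carbon → alcohol (secondary).
pendant –CHO: carbonyl C bonded to C and H → aldehyde.
pendant –CH=CH2: C=C double bond → alkene.
pendant –COCH3: carbonyl C bonded to two carbons → ketone.
pendant –C6H5: benzene ring → arene.
–C(=O)OCH3: carbonyl C bonded to C and to –OCH3 → ester (not ketone + ether).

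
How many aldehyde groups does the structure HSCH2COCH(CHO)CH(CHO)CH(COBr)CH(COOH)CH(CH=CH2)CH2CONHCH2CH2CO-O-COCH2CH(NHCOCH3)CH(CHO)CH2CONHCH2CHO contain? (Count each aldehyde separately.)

Reading the structure from left to right:
  HSCH2: –SH on an sp³ carbon → thiol.
  CO: –C(=O)– with carbon on both sides → ketone.
  CH(CHO): pendant –CHO: carbonyl C bonded to C and H → aldehyde.
  CH(CHO): pendant –CHO: carbonyl C bonded to C and H → aldehyde.
  CH(COBr): pendant –C(=O)X: carbonyl C bonded to C and halogen → acyl halide.
  CH(COOH): pendant –COOH: carbonyl C bonded to C and –OH → carboxylic acid.
  CH(CH=CH2): pendant –CH=CH2: C=C double bond → alkene.
  CH2CONHCH2: –C(=O)–N– linkage → amide (the N is not an amine).
  CH2CO-O-COCH2: two acyl groups sharing one oxygen, –C(=O)–O–C(=O)– → anhydride.
  CH(NHCOCH3): pendant –NHC(=O)CH3: N bonded to a carbonyl → amide (not amine).
  CH(CHO): pendant –CHO: carbonyl C bonded to C and H → aldehyde.
  CH2CONHCH2: –C(=O)–N– linkage → amide (the N is not an amine).
  CHO: terminal –CHO: carbonyl C bonded to H and C → aldehyde.
Aldehyde appears at: CH(CHO), CH(CHO), CH(CHO), CHO → 4.

4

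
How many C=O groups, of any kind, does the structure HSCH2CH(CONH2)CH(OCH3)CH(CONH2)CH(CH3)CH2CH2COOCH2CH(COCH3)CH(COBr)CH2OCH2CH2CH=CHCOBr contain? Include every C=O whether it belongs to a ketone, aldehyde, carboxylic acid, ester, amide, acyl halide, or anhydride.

CH(CONH2): amide, 1 C=O (running total 1).
CH(CONH2): amide, 1 C=O (running total 2).
CH2COOCH2: ester, 1 C=O (running total 3).
CH(COCH3): ketone, 1 C=O (running total 4).
CH(COBr): acyl halide, 1 C=O (running total 5).
COBr: acyl halide, 1 C=O (running total 6).

6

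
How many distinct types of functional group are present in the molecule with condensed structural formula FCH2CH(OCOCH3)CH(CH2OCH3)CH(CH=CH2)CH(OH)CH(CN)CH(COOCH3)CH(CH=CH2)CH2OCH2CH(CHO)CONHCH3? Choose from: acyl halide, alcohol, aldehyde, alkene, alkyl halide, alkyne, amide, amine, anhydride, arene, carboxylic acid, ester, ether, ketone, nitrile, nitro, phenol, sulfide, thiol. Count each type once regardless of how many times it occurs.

halogen on an sp³ carbon → alkyl halide.
pendant –OC(=O)CH3: an acyloxy group → ester.
pendant –CH2OCH3: C–O–C linkage → ether.
pendant –CH=CH2: C=C double bond → alkene.
–OH on an sp³ carbon → alcohol (secondary).
pendant –C≡N: nitrile.
pendant –COOCH3: carbonyl C bonded to C and –OCH3 → ester.
pendant –CH=CH2: C=C double bond → alkene.
C–O–C with sp³ carbons on both sides and no adjacent C=O → ether.
pendant –CHO: carbonyl C bonded to C and H → aldehyde.
–C(=O)NHCH3: carbonyl C bonded to C and to N → amide (the N is not an amine).
Distinct types present: alcohol, aldehyde, alkene, alkyl halide, amide, ester, ether, nitrile.

8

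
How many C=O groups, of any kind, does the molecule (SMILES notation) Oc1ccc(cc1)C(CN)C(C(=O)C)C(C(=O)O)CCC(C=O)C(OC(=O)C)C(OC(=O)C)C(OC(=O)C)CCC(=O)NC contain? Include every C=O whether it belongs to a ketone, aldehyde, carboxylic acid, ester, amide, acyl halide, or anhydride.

7

CH(COCH3): ketone, 1 C=O (running total 1).
CH(COOH): carboxylic acid, 1 C=O (running total 2).
CH(CHO): aldehyde, 1 C=O (running total 3).
CH(OCOCH3): ester, 1 C=O (running total 4).
CH(OCOCH3): ester, 1 C=O (running total 5).
CH(OCOCH3): ester, 1 C=O (running total 6).
CONHCH3: amide, 1 C=O (running total 7).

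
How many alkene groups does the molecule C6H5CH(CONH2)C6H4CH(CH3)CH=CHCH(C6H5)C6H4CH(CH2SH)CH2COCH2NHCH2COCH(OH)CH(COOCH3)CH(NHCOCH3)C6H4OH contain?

1

Taking each segment in turn:
  C6H5: C6H5– phenyl ring → arene.
  CH(CONH2): pendant –CONH2: carbonyl C bonded to C and N → amide.
  C6H4: para-disubstituted benzene ring → arene.
  CH=CH: C=C double bond → alkene.
  CH(C6H5): pendant –C6H5: benzene ring → arene.
  C6H4: para-disubstituted benzene ring → arene.
  CH(CH2SH): pendant –CH2SH → thiol.
  CO: –C(=O)– with carbon on both sides → ketone.
  CH2NHCH2: C–N–C with sp³ carbons and no adjacent C=O → amine (secondary).
  CO: –C(=O)– with carbon on both sides → ketone.
  CH(OH): –OH on an sp³ carbon → alcohol (secondary).
  CH(COOCH3): pendant –COOCH3: carbonyl C bonded to C and –OCH3 → ester.
  CH(NHCOCH3): pendant –NHC(=O)CH3: N bonded to a carbonyl → amide (not amine).
  C6H4OH: –OH attached directly to an aromatic ring → phenol (not alcohol); the ring itself is an arene.
Alkene appears at: CH=CH → 1.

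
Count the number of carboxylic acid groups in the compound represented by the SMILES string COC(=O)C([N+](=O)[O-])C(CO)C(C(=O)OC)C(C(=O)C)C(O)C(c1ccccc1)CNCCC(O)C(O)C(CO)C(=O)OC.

Working along the chain:
  CH3OOC: CH3O–C(=O)–: carbonyl C bonded to C and to –OCH3 → ester (not ketone + ether).
  CH(NO2): –NO2 on an sp³ carbon → nitro (the N=O is not a carbonyl).
  CH(CH2OH): pendant –CH2OH on an sp³ backbone C → alcohol.
  CH(COOCH3): pendant –COOCH3: carbonyl C bonded to C and –OCH3 → ester.
  CH(COCH3): pendant –COCH3: carbonyl C bonded to two carbons → ketone.
  CH(OH): –OH on an sp³ carbon → alcohol (secondary).
  CH(C6H5): pendant –C6H5: benzene ring → arene.
  CH2NHCH2: C–N–C with sp³ carbons and no adjacent C=O → amine (secondary).
  CH(OH): –OH on an sp³ carbon → alcohol (secondary).
  CH(OH): –OH on an sp³ carbon → alcohol (secondary).
  CH(CH2OH): pendant –CH2OH on an sp³ backbone C → alcohol.
  COOCH3: –C(=O)OCH3: carbonyl C bonded to C and to –OCH3 → ester (not ketone + ether).
No segment is a carboxylic acid: CH3OOC is ester, not carboxylic acid; CH(CH2OH) is alcohol, not carboxylic acid; CH(COOCH3) is ester, not carboxylic acid. → 0.

0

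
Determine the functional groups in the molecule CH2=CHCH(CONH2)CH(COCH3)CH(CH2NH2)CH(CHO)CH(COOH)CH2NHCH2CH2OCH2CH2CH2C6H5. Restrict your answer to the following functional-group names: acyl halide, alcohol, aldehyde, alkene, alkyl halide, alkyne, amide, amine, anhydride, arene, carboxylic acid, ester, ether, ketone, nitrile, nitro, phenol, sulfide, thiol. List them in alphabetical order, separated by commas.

Reading the structure from left to right:
  CH2=CH: C=C double bond → alkene.
  CH(CONH2): pendant –CONH2: carbonyl C bonded to C and N → amide.
  CH(COCH3): pendant –COCH3: carbonyl C bonded to two carbons → ketone.
  CH(CH2NH2): pendant –CH2NH2: N on sp³ C, no adjacent C=O → amine.
  CH(CHO): pendant –CHO: carbonyl C bonded to C and H → aldehyde.
  CH(COOH): pendant –COOH: carbonyl C bonded to C and –OH → carboxylic acid.
  CH2NHCH2: C–N–C with sp³ carbons and no adjacent C=O → amine (secondary).
  CH2OCH2: C–O–C with sp³ carbons on both sides and no adjacent C=O → ether.
  C6H5: –C6H5 phenyl ring → arene.

aldehyde, alkene, amide, amine, arene, carboxylic acid, ether, ketone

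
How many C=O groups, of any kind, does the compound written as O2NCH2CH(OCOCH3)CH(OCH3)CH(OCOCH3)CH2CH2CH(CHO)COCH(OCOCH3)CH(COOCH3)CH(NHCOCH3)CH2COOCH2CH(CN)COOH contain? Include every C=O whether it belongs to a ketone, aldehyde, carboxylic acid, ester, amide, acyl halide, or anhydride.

9

CH(OCOCH3): ester, 1 C=O (running total 1).
CH(OCOCH3): ester, 1 C=O (running total 2).
CH(CHO): aldehyde, 1 C=O (running total 3).
CO: ketone, 1 C=O (running total 4).
CH(OCOCH3): ester, 1 C=O (running total 5).
CH(COOCH3): ester, 1 C=O (running total 6).
CH(NHCOCH3): amide, 1 C=O (running total 7).
CH2COOCH2: ester, 1 C=O (running total 8).
COOH: carboxylic acid, 1 C=O (running total 9).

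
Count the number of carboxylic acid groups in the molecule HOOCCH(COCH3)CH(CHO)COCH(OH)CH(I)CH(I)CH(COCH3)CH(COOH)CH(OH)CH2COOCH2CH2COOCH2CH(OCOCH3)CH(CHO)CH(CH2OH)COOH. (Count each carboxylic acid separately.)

–COOH: carbonyl C bonded to –OH and C → carboxylic acid (the –OH is not a separate alcohol).
pendant –COCH3: carbonyl C bonded to two carbons → ketone.
pendant –CHO: carbonyl C bonded to C and H → aldehyde.
–C(=O)– with carbon on both sides → ketone.
–OH on an sp³ carbon → alcohol (secondary).
halogen on an sp³ carbon → alkyl halide.
halogen on an sp³ carbon → alkyl halide.
pendant –COCH3: carbonyl C bonded to two carbons → ketone.
pendant –COOH: carbonyl C bonded to C and –OH → carboxylic acid.
–OH on an sp³ carbon → alcohol (secondary).
–C(=O)–O–C with C on the carbonyl side → ester.
–C(=O)–O–C with C on the carbonyl side → ester.
pendant –OC(=O)CH3: an acyloxy group → ester.
pendant –CHO: carbonyl C bonded to C and H → aldehyde.
pendant –CH2OH on an sp³ backbone C → alcohol.
–COOH: carbonyl C bonded to –OH and C → carboxylic acid (the –OH is not a separate alcohol).
Carboxylic acid appears at: HOOC, CH(COOH), COOH → 3.

3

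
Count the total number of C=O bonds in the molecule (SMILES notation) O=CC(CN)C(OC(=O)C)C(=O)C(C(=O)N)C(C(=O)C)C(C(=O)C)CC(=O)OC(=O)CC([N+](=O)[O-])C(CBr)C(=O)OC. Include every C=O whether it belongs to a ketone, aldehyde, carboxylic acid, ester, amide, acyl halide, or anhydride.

OHC: aldehyde, 1 C=O (running total 1).
CH(OCOCH3): ester, 1 C=O (running total 2).
CO: ketone, 1 C=O (running total 3).
CH(CONH2): amide, 1 C=O (running total 4).
CH(COCH3): ketone, 1 C=O (running total 5).
CH(COCH3): ketone, 1 C=O (running total 6).
CH2CO-O-COCH2: anhydride, 2 C=O (running total 8).
COOCH3: ester, 1 C=O (running total 9).

9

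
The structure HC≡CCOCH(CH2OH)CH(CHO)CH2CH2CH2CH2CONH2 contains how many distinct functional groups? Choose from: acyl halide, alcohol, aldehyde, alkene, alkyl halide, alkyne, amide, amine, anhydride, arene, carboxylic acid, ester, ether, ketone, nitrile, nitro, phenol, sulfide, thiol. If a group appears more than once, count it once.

Working along the chain:
  HC≡C: C≡C triple bond → alkyne.
  CO: –C(=O)– with carbon on both sides → ketone.
  CH(CH2OH): pendant –CH2OH on an sp³ backbone C → alcohol.
  CH(CHO): pendant –CHO: carbonyl C bonded to C and H → aldehyde.
  CONH2: –C(=O)NH2: carbonyl C bonded to C and to N → amide (the N is not a separate amine).
Distinct types present: alcohol, aldehyde, alkyne, amide, ketone.

5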